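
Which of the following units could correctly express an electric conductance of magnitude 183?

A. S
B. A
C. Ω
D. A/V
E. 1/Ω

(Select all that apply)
A, D, E

electric conductance has SI base units: A^2 * s^3 / (kg * m^2)

Checking each option against A^2 * s^3 / (kg * m^2):
  A. S: ✓ matches
  B. A: ✗ does not match
  C. Ω: ✗ does not match
  D. A/V: ✓ matches
  E. 1/Ω: ✓ matches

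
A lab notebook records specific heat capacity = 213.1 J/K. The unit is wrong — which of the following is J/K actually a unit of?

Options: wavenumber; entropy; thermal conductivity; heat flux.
entropy

specific heat capacity should have units dimensionally equivalent to m^2 / (s^2 * K) (e.g. J/(kg·K)).
The given unit 'J/K' reduces to kg * m^2 / (s^2 * K). Of the listed options, that is the dimensionality of entropy.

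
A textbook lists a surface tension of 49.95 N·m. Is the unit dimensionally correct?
No

surface tension has SI base units: kg / s^2
N·m does NOT reduce to kg / s^2; a valid unit for surface tension would be e.g. N/m.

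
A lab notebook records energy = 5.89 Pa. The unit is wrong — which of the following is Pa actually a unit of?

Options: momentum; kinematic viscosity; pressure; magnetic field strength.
pressure

energy should have units dimensionally equivalent to kg * m^2 / s^2 (e.g. J).
The given unit 'Pa' reduces to kg / (m * s^2). Of the listed options, that is the dimensionality of pressure.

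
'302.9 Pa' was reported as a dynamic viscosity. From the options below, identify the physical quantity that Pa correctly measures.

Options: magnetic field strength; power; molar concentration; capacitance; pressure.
pressure

dynamic viscosity should have units dimensionally equivalent to kg / (m * s) (e.g. Pa·s).
The given unit 'Pa' reduces to kg / (m * s^2). Of the listed options, that is the dimensionality of pressure.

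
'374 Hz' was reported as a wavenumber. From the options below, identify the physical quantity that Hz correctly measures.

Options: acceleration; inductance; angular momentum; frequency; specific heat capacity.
frequency

wavenumber should have units dimensionally equivalent to 1 / m (e.g. 1/m).
The given unit 'Hz' reduces to 1 / s. Of the listed options, that is the dimensionality of frequency.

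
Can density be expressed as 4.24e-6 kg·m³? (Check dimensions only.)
No

density has SI base units: kg / m^3
kg·m³ does NOT reduce to kg / m^3; a valid unit for density would be e.g. kg/m³.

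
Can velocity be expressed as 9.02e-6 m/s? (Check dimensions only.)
Yes

velocity has SI base units: m / s
m/s reduces to the same SI base units, so it is a valid unit for velocity.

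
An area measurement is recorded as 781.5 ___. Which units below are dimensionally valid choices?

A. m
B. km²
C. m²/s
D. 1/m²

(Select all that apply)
B

area has SI base units: m^2

Checking each option against m^2:
  A. m: ✗ does not match
  B. km²: ✓ matches
  C. m²/s: ✗ does not match
  D. 1/m²: ✗ does not match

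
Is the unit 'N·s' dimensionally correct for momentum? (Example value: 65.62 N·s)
Yes

momentum has SI base units: kg * m / s
N·s reduces to the same SI base units, so it is a valid unit for momentum.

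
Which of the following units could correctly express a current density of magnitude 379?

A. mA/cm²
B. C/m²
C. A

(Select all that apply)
A

current density has SI base units: A / m^2

Checking each option against A / m^2:
  A. mA/cm²: ✓ matches
  B. C/m²: ✗ does not match
  C. A: ✗ does not match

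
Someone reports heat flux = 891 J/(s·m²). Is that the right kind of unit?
Yes

heat flux has SI base units: kg / s^3
J/(s·m²) reduces to the same SI base units, so it is a valid unit for heat flux.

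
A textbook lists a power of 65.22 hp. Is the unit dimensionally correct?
Yes

power has SI base units: kg * m^2 / s^3
hp reduces to the same SI base units, so it is a valid unit for power.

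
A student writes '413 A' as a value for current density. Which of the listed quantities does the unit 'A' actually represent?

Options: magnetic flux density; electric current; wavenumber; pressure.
electric current

current density should have units dimensionally equivalent to A / m^2 (e.g. A/m²).
The given unit 'A' reduces to A. Of the listed options, that is the dimensionality of electric current.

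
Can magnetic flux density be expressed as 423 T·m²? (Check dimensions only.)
No

magnetic flux density has SI base units: kg / (A * s^2)
T·m² does NOT reduce to kg / (A * s^2); a valid unit for magnetic flux density would be e.g. T.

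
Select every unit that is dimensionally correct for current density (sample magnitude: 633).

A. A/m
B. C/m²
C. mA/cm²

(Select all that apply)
C

current density has SI base units: A / m^2

Checking each option against A / m^2:
  A. A/m: ✗ does not match
  B. C/m²: ✗ does not match
  C. mA/cm²: ✓ matches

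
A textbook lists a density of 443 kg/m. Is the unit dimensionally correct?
No

density has SI base units: kg / m^3
kg/m does NOT reduce to kg / m^3; a valid unit for density would be e.g. kg/m³.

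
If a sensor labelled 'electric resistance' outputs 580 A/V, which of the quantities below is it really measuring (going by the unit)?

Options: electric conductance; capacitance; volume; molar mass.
electric conductance

electric resistance should have units dimensionally equivalent to kg * m^2 / (A^2 * s^3) (e.g. Ω).
The given unit 'A/V' reduces to A^2 * s^3 / (kg * m^2). Of the listed options, that is the dimensionality of electric conductance.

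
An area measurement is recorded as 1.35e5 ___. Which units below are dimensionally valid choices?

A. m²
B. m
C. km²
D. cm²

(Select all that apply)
A, C, D

area has SI base units: m^2

Checking each option against m^2:
  A. m²: ✓ matches
  B. m: ✗ does not match
  C. km²: ✓ matches
  D. cm²: ✓ matches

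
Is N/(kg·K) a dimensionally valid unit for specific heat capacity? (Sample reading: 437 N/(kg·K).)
No

specific heat capacity has SI base units: m^2 / (s^2 * K)
N/(kg·K) does NOT reduce to m^2 / (s^2 * K); a valid unit for specific heat capacity would be e.g. J/(kg·K).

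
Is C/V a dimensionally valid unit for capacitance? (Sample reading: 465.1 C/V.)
Yes

capacitance has SI base units: A^2 * s^4 / (kg * m^2)
C/V reduces to the same SI base units, so it is a valid unit for capacitance.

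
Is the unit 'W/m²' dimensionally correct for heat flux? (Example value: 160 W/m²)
Yes

heat flux has SI base units: kg / s^3
W/m² reduces to the same SI base units, so it is a valid unit for heat flux.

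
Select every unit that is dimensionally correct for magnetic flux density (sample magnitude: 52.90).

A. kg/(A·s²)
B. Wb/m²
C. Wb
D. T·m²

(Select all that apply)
A, B

magnetic flux density has SI base units: kg / (A * s^2)

Checking each option against kg / (A * s^2):
  A. kg/(A·s²): ✓ matches
  B. Wb/m²: ✓ matches
  C. Wb: ✗ does not match
  D. T·m²: ✗ does not match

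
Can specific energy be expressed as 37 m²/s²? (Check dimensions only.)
Yes

specific energy has SI base units: m^2 / s^2
m²/s² reduces to the same SI base units, so it is a valid unit for specific energy.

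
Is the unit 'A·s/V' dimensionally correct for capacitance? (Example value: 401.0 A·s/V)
Yes

capacitance has SI base units: A^2 * s^4 / (kg * m^2)
A·s/V reduces to the same SI base units, so it is a valid unit for capacitance.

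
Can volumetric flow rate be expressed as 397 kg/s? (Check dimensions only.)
No

volumetric flow rate has SI base units: m^3 / s
kg/s does NOT reduce to m^3 / s; a valid unit for volumetric flow rate would be e.g. m³/s.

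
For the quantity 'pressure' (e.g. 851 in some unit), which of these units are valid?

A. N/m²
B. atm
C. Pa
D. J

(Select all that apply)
A, B, C

pressure has SI base units: kg / (m * s^2)

Checking each option against kg / (m * s^2):
  A. N/m²: ✓ matches
  B. atm: ✓ matches
  C. Pa: ✓ matches
  D. J: ✗ does not match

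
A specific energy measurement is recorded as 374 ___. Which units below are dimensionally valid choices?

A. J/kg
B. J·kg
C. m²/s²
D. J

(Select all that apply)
A, C

specific energy has SI base units: m^2 / s^2

Checking each option against m^2 / s^2:
  A. J/kg: ✓ matches
  B. J·kg: ✗ does not match
  C. m²/s²: ✓ matches
  D. J: ✗ does not match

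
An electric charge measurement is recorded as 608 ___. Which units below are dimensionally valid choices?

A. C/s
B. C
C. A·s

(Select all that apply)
B, C

electric charge has SI base units: A * s

Checking each option against A * s:
  A. C/s: ✗ does not match
  B. C: ✓ matches
  C. A·s: ✓ matches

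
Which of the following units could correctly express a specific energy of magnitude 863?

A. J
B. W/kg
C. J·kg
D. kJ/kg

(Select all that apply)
D

specific energy has SI base units: m^2 / s^2

Checking each option against m^2 / s^2:
  A. J: ✗ does not match
  B. W/kg: ✗ does not match
  C. J·kg: ✗ does not match
  D. kJ/kg: ✓ matches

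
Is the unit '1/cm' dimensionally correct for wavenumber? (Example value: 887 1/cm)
Yes

wavenumber has SI base units: 1 / m
1/cm reduces to the same SI base units, so it is a valid unit for wavenumber.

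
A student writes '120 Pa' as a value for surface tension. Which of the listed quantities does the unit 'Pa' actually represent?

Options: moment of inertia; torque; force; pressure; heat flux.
pressure

surface tension should have units dimensionally equivalent to kg / s^2 (e.g. N/m).
The given unit 'Pa' reduces to kg / (m * s^2). Of the listed options, that is the dimensionality of pressure.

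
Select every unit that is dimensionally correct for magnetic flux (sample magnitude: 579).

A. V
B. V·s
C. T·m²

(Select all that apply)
B, C

magnetic flux has SI base units: kg * m^2 / (A * s^2)

Checking each option against kg * m^2 / (A * s^2):
  A. V: ✗ does not match
  B. V·s: ✓ matches
  C. T·m²: ✓ matches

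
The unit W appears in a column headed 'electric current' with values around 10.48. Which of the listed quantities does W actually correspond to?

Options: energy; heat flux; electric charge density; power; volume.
power

electric current should have units dimensionally equivalent to A (e.g. A).
The given unit 'W' reduces to kg * m^2 / s^3. Of the listed options, that is the dimensionality of power.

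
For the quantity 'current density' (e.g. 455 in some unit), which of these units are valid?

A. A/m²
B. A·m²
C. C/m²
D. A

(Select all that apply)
A

current density has SI base units: A / m^2

Checking each option against A / m^2:
  A. A/m²: ✓ matches
  B. A·m²: ✗ does not match
  C. C/m²: ✗ does not match
  D. A: ✗ does not match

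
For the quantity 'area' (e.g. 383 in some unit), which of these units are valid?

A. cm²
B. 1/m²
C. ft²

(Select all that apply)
A, C

area has SI base units: m^2

Checking each option against m^2:
  A. cm²: ✓ matches
  B. 1/m²: ✗ does not match
  C. ft²: ✓ matches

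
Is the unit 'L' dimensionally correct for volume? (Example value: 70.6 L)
Yes

volume has SI base units: m^3
L reduces to the same SI base units, so it is a valid unit for volume.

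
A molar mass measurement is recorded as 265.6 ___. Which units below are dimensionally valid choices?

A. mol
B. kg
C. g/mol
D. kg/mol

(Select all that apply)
C, D

molar mass has SI base units: kg / mol

Checking each option against kg / mol:
  A. mol: ✗ does not match
  B. kg: ✗ does not match
  C. g/mol: ✓ matches
  D. kg/mol: ✓ matches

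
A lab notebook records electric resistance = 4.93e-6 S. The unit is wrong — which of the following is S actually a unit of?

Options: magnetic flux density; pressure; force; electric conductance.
electric conductance

electric resistance should have units dimensionally equivalent to kg * m^2 / (A^2 * s^3) (e.g. Ω).
The given unit 'S' reduces to A^2 * s^3 / (kg * m^2). Of the listed options, that is the dimensionality of electric conductance.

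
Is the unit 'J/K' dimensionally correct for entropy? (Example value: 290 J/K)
Yes

entropy has SI base units: kg * m^2 / (s^2 * K)
J/K reduces to the same SI base units, so it is a valid unit for entropy.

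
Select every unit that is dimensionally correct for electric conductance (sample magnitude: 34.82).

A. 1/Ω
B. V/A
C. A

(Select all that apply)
A

electric conductance has SI base units: A^2 * s^3 / (kg * m^2)

Checking each option against A^2 * s^3 / (kg * m^2):
  A. 1/Ω: ✓ matches
  B. V/A: ✗ does not match
  C. A: ✗ does not match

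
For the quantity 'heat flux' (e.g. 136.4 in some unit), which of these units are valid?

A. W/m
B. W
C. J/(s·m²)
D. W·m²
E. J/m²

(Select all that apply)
C

heat flux has SI base units: kg / s^3

Checking each option against kg / s^3:
  A. W/m: ✗ does not match
  B. W: ✗ does not match
  C. J/(s·m²): ✓ matches
  D. W·m²: ✗ does not match
  E. J/m²: ✗ does not match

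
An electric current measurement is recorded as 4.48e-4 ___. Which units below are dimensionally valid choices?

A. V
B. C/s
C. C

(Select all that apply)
B

electric current has SI base units: A

Checking each option against A:
  A. V: ✗ does not match
  B. C/s: ✓ matches
  C. C: ✗ does not match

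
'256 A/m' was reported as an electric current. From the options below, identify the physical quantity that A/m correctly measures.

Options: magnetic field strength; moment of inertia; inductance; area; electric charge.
magnetic field strength

electric current should have units dimensionally equivalent to A (e.g. A).
The given unit 'A/m' reduces to A / m. Of the listed options, that is the dimensionality of magnetic field strength.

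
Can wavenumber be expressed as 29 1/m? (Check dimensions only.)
Yes

wavenumber has SI base units: 1 / m
1/m reduces to the same SI base units, so it is a valid unit for wavenumber.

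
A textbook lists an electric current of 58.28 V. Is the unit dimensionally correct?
No

electric current has SI base units: A
V does NOT reduce to A; a valid unit for electric current would be e.g. A.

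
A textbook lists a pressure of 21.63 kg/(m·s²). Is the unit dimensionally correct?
Yes

pressure has SI base units: kg / (m * s^2)
kg/(m·s²) reduces to the same SI base units, so it is a valid unit for pressure.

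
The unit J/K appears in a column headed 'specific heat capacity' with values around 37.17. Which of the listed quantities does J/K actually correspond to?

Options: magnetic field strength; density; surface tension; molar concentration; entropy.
entropy

specific heat capacity should have units dimensionally equivalent to m^2 / (s^2 * K) (e.g. J/(kg·K)).
The given unit 'J/K' reduces to kg * m^2 / (s^2 * K). Of the listed options, that is the dimensionality of entropy.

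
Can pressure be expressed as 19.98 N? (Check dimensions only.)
No

pressure has SI base units: kg / (m * s^2)
N does NOT reduce to kg / (m * s^2); a valid unit for pressure would be e.g. Pa.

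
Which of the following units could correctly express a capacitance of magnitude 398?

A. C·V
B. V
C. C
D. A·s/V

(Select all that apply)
D

capacitance has SI base units: A^2 * s^4 / (kg * m^2)

Checking each option against A^2 * s^4 / (kg * m^2):
  A. C·V: ✗ does not match
  B. V: ✗ does not match
  C. C: ✗ does not match
  D. A·s/V: ✓ matches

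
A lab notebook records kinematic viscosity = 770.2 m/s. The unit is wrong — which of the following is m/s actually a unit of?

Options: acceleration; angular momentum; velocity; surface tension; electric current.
velocity

kinematic viscosity should have units dimensionally equivalent to m^2 / s (e.g. m²/s).
The given unit 'm/s' reduces to m / s. Of the listed options, that is the dimensionality of velocity.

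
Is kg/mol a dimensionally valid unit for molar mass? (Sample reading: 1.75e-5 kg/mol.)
Yes

molar mass has SI base units: kg / mol
kg/mol reduces to the same SI base units, so it is a valid unit for molar mass.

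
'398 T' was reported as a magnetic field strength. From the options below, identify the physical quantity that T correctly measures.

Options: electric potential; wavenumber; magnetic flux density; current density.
magnetic flux density

magnetic field strength should have units dimensionally equivalent to A / m (e.g. A/m).
The given unit 'T' reduces to kg / (A * s^2). Of the listed options, that is the dimensionality of magnetic flux density.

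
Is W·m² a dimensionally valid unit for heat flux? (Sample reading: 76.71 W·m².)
No

heat flux has SI base units: kg / s^3
W·m² does NOT reduce to kg / s^3; a valid unit for heat flux would be e.g. W/m².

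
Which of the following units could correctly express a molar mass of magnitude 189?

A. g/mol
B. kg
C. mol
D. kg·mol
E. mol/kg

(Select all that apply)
A

molar mass has SI base units: kg / mol

Checking each option against kg / mol:
  A. g/mol: ✓ matches
  B. kg: ✗ does not match
  C. mol: ✗ does not match
  D. kg·mol: ✗ does not match
  E. mol/kg: ✗ does not match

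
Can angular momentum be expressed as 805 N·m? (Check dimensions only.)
No

angular momentum has SI base units: kg * m^2 / s
N·m does NOT reduce to kg * m^2 / s; a valid unit for angular momentum would be e.g. kg·m²/s.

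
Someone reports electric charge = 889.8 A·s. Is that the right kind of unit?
Yes

electric charge has SI base units: A * s
A·s reduces to the same SI base units, so it is a valid unit for electric charge.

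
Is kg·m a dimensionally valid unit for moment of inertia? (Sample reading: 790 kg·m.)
No

moment of inertia has SI base units: kg * m^2
kg·m does NOT reduce to kg * m^2; a valid unit for moment of inertia would be e.g. kg·m².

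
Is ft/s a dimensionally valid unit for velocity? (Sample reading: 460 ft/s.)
Yes

velocity has SI base units: m / s
ft/s reduces to the same SI base units, so it is a valid unit for velocity.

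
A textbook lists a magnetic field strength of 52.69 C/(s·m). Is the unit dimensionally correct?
Yes

magnetic field strength has SI base units: A / m
C/(s·m) reduces to the same SI base units, so it is a valid unit for magnetic field strength.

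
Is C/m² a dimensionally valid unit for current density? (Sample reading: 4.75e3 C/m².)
No

current density has SI base units: A / m^2
C/m² does NOT reduce to A / m^2; a valid unit for current density would be e.g. A/m².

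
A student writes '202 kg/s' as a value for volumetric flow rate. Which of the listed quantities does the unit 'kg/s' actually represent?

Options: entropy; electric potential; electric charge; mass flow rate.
mass flow rate

volumetric flow rate should have units dimensionally equivalent to m^3 / s (e.g. m³/s).
The given unit 'kg/s' reduces to kg / s. Of the listed options, that is the dimensionality of mass flow rate.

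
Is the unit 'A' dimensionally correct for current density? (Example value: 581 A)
No

current density has SI base units: A / m^2
A does NOT reduce to A / m^2; a valid unit for current density would be e.g. A/m².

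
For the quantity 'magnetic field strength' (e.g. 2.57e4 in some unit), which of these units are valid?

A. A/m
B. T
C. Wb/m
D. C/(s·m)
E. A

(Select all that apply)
A, D

magnetic field strength has SI base units: A / m

Checking each option against A / m:
  A. A/m: ✓ matches
  B. T: ✗ does not match
  C. Wb/m: ✗ does not match
  D. C/(s·m): ✓ matches
  E. A: ✗ does not match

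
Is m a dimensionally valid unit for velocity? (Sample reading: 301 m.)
No

velocity has SI base units: m / s
m does NOT reduce to m / s; a valid unit for velocity would be e.g. m/s.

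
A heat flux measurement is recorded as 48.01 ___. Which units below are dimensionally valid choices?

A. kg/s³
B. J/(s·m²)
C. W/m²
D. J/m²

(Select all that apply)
A, B, C

heat flux has SI base units: kg / s^3

Checking each option against kg / s^3:
  A. kg/s³: ✓ matches
  B. J/(s·m²): ✓ matches
  C. W/m²: ✓ matches
  D. J/m²: ✗ does not match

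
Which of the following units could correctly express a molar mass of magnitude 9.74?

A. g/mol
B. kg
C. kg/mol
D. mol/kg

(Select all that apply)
A, C

molar mass has SI base units: kg / mol

Checking each option against kg / mol:
  A. g/mol: ✓ matches
  B. kg: ✗ does not match
  C. kg/mol: ✓ matches
  D. mol/kg: ✗ does not match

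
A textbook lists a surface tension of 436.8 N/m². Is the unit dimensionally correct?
No

surface tension has SI base units: kg / s^2
N/m² does NOT reduce to kg / s^2; a valid unit for surface tension would be e.g. N/m.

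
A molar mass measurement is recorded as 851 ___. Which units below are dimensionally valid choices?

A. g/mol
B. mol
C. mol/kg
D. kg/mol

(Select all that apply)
A, D

molar mass has SI base units: kg / mol

Checking each option against kg / mol:
  A. g/mol: ✓ matches
  B. mol: ✗ does not match
  C. mol/kg: ✗ does not match
  D. kg/mol: ✓ matches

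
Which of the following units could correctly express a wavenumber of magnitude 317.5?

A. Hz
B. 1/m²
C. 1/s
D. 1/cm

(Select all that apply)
D

wavenumber has SI base units: 1 / m

Checking each option against 1 / m:
  A. Hz: ✗ does not match
  B. 1/m²: ✗ does not match
  C. 1/s: ✗ does not match
  D. 1/cm: ✓ matches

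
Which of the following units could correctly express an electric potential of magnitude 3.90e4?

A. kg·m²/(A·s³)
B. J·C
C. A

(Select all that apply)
A

electric potential has SI base units: kg * m^2 / (A * s^3)

Checking each option against kg * m^2 / (A * s^3):
  A. kg·m²/(A·s³): ✓ matches
  B. J·C: ✗ does not match
  C. A: ✗ does not match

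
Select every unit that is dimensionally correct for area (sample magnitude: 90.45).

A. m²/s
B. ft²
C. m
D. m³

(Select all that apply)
B

area has SI base units: m^2

Checking each option against m^2:
  A. m²/s: ✗ does not match
  B. ft²: ✓ matches
  C. m: ✗ does not match
  D. m³: ✗ does not match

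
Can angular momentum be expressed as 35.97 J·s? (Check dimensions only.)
Yes

angular momentum has SI base units: kg * m^2 / s
J·s reduces to the same SI base units, so it is a valid unit for angular momentum.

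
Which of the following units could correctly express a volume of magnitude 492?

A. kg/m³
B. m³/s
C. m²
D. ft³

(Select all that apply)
D

volume has SI base units: m^3

Checking each option against m^3:
  A. kg/m³: ✗ does not match
  B. m³/s: ✗ does not match
  C. m²: ✗ does not match
  D. ft³: ✓ matches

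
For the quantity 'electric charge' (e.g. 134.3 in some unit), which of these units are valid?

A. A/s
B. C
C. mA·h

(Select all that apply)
B, C

electric charge has SI base units: A * s

Checking each option against A * s:
  A. A/s: ✗ does not match
  B. C: ✓ matches
  C. mA·h: ✓ matches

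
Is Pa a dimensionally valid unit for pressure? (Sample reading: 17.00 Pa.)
Yes

pressure has SI base units: kg / (m * s^2)
Pa reduces to the same SI base units, so it is a valid unit for pressure.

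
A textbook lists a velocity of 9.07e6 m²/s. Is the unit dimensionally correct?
No

velocity has SI base units: m / s
m²/s does NOT reduce to m / s; a valid unit for velocity would be e.g. m/s.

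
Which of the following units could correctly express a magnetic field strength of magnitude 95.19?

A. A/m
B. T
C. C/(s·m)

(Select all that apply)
A, C

magnetic field strength has SI base units: A / m

Checking each option against A / m:
  A. A/m: ✓ matches
  B. T: ✗ does not match
  C. C/(s·m): ✓ matches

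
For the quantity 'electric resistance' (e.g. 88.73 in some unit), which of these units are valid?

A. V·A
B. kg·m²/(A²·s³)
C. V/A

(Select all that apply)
B, C

electric resistance has SI base units: kg * m^2 / (A^2 * s^3)

Checking each option against kg * m^2 / (A^2 * s^3):
  A. V·A: ✗ does not match
  B. kg·m²/(A²·s³): ✓ matches
  C. V/A: ✓ matches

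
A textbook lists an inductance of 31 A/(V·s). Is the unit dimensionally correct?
No

inductance has SI base units: kg * m^2 / (A^2 * s^2)
A/(V·s) does NOT reduce to kg * m^2 / (A^2 * s^2); a valid unit for inductance would be e.g. H.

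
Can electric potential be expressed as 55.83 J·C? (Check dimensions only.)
No

electric potential has SI base units: kg * m^2 / (A * s^3)
J·C does NOT reduce to kg * m^2 / (A * s^3); a valid unit for electric potential would be e.g. V.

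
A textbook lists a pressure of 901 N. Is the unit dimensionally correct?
No

pressure has SI base units: kg / (m * s^2)
N does NOT reduce to kg / (m * s^2); a valid unit for pressure would be e.g. Pa.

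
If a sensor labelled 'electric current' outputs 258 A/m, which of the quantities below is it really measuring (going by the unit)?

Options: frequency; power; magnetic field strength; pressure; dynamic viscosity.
magnetic field strength

electric current should have units dimensionally equivalent to A (e.g. A).
The given unit 'A/m' reduces to A / m. Of the listed options, that is the dimensionality of magnetic field strength.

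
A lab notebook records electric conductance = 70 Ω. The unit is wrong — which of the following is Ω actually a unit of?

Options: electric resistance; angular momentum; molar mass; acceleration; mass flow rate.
electric resistance

electric conductance should have units dimensionally equivalent to A^2 * s^3 / (kg * m^2) (e.g. S).
The given unit 'Ω' reduces to kg * m^2 / (A^2 * s^3). Of the listed options, that is the dimensionality of electric resistance.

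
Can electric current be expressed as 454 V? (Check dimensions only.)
No

electric current has SI base units: A
V does NOT reduce to A; a valid unit for electric current would be e.g. A.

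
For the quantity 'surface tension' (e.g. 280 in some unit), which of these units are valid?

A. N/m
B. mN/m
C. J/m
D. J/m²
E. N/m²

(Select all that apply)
A, B, D

surface tension has SI base units: kg / s^2

Checking each option against kg / s^2:
  A. N/m: ✓ matches
  B. mN/m: ✓ matches
  C. J/m: ✗ does not match
  D. J/m²: ✓ matches
  E. N/m²: ✗ does not match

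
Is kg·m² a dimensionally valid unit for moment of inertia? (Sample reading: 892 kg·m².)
Yes

moment of inertia has SI base units: kg * m^2
kg·m² reduces to the same SI base units, so it is a valid unit for moment of inertia.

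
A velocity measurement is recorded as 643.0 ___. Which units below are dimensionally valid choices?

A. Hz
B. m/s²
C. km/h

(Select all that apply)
C

velocity has SI base units: m / s

Checking each option against m / s:
  A. Hz: ✗ does not match
  B. m/s²: ✗ does not match
  C. km/h: ✓ matches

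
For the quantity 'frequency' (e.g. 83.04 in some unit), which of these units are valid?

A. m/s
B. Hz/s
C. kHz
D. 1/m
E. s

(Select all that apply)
C

frequency has SI base units: 1 / s

Checking each option against 1 / s:
  A. m/s: ✗ does not match
  B. Hz/s: ✗ does not match
  C. kHz: ✓ matches
  D. 1/m: ✗ does not match
  E. s: ✗ does not match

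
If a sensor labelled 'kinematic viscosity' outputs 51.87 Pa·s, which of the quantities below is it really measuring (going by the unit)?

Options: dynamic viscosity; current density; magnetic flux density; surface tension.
dynamic viscosity

kinematic viscosity should have units dimensionally equivalent to m^2 / s (e.g. m²/s).
The given unit 'Pa·s' reduces to kg / (m * s). Of the listed options, that is the dimensionality of dynamic viscosity.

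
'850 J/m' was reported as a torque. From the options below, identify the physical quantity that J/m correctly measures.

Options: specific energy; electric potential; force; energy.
force

torque should have units dimensionally equivalent to kg * m^2 / s^2 (e.g. N·m).
The given unit 'J/m' reduces to kg * m / s^2. Of the listed options, that is the dimensionality of force.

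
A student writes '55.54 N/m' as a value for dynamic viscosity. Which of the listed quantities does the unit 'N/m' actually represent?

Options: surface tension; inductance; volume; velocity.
surface tension

dynamic viscosity should have units dimensionally equivalent to kg / (m * s) (e.g. Pa·s).
The given unit 'N/m' reduces to kg / s^2. Of the listed options, that is the dimensionality of surface tension.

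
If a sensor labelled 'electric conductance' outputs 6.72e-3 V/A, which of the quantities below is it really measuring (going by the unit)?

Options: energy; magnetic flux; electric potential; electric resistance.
electric resistance

electric conductance should have units dimensionally equivalent to A^2 * s^3 / (kg * m^2) (e.g. S).
The given unit 'V/A' reduces to kg * m^2 / (A^2 * s^3). Of the listed options, that is the dimensionality of electric resistance.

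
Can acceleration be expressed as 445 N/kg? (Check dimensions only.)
Yes

acceleration has SI base units: m / s^2
N/kg reduces to the same SI base units, so it is a valid unit for acceleration.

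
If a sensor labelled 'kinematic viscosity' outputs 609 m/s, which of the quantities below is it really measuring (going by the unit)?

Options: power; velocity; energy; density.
velocity

kinematic viscosity should have units dimensionally equivalent to m^2 / s (e.g. m²/s).
The given unit 'm/s' reduces to m / s. Of the listed options, that is the dimensionality of velocity.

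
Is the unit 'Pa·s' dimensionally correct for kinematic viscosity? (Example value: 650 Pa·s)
No

kinematic viscosity has SI base units: m^2 / s
Pa·s does NOT reduce to m^2 / s; a valid unit for kinematic viscosity would be e.g. m²/s.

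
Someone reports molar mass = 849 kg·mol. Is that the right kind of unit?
No

molar mass has SI base units: kg / mol
kg·mol does NOT reduce to kg / mol; a valid unit for molar mass would be e.g. kg/mol.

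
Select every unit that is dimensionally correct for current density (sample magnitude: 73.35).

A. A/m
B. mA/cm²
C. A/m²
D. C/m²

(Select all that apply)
B, C

current density has SI base units: A / m^2

Checking each option against A / m^2:
  A. A/m: ✗ does not match
  B. mA/cm²: ✓ matches
  C. A/m²: ✓ matches
  D. C/m²: ✗ does not match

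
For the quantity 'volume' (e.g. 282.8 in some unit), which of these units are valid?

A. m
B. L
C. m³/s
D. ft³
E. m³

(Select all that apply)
B, D, E

volume has SI base units: m^3

Checking each option against m^3:
  A. m: ✗ does not match
  B. L: ✓ matches
  C. m³/s: ✗ does not match
  D. ft³: ✓ matches
  E. m³: ✓ matches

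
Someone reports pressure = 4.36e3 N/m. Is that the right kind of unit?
No

pressure has SI base units: kg / (m * s^2)
N/m does NOT reduce to kg / (m * s^2); a valid unit for pressure would be e.g. Pa.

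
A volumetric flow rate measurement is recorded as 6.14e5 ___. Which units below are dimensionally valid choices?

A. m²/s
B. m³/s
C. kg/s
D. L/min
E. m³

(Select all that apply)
B, D

volumetric flow rate has SI base units: m^3 / s

Checking each option against m^3 / s:
  A. m²/s: ✗ does not match
  B. m³/s: ✓ matches
  C. kg/s: ✗ does not match
  D. L/min: ✓ matches
  E. m³: ✗ does not match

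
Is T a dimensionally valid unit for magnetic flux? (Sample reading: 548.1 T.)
No

magnetic flux has SI base units: kg * m^2 / (A * s^2)
T does NOT reduce to kg * m^2 / (A * s^2); a valid unit for magnetic flux would be e.g. Wb.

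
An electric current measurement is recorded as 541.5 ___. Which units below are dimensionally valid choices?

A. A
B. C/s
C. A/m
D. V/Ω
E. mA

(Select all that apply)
A, B, D, E

electric current has SI base units: A

Checking each option against A:
  A. A: ✓ matches
  B. C/s: ✓ matches
  C. A/m: ✗ does not match
  D. V/Ω: ✓ matches
  E. mA: ✓ matches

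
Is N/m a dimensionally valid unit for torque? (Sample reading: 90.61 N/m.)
No

torque has SI base units: kg * m^2 / s^2
N/m does NOT reduce to kg * m^2 / s^2; a valid unit for torque would be e.g. N·m.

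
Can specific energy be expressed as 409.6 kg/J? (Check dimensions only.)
No

specific energy has SI base units: m^2 / s^2
kg/J does NOT reduce to m^2 / s^2; a valid unit for specific energy would be e.g. J/kg.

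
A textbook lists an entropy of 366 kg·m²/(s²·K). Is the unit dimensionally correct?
Yes

entropy has SI base units: kg * m^2 / (s^2 * K)
kg·m²/(s²·K) reduces to the same SI base units, so it is a valid unit for entropy.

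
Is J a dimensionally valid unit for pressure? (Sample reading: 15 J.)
No

pressure has SI base units: kg / (m * s^2)
J does NOT reduce to kg / (m * s^2); a valid unit for pressure would be e.g. Pa.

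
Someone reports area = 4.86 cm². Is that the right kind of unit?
Yes

area has SI base units: m^2
cm² reduces to the same SI base units, so it is a valid unit for area.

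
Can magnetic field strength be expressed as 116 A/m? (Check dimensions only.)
Yes

magnetic field strength has SI base units: A / m
A/m reduces to the same SI base units, so it is a valid unit for magnetic field strength.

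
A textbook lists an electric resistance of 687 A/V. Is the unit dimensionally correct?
No

electric resistance has SI base units: kg * m^2 / (A^2 * s^3)
A/V does NOT reduce to kg * m^2 / (A^2 * s^3); a valid unit for electric resistance would be e.g. Ω.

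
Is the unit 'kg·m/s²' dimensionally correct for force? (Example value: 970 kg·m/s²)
Yes

force has SI base units: kg * m / s^2
kg·m/s² reduces to the same SI base units, so it is a valid unit for force.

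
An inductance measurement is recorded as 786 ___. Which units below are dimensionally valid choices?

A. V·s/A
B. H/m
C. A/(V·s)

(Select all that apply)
A

inductance has SI base units: kg * m^2 / (A^2 * s^2)

Checking each option against kg * m^2 / (A^2 * s^2):
  A. V·s/A: ✓ matches
  B. H/m: ✗ does not match
  C. A/(V·s): ✗ does not match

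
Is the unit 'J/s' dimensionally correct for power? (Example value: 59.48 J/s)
Yes

power has SI base units: kg * m^2 / s^3
J/s reduces to the same SI base units, so it is a valid unit for power.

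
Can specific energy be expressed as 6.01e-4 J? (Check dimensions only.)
No

specific energy has SI base units: m^2 / s^2
J does NOT reduce to m^2 / s^2; a valid unit for specific energy would be e.g. J/kg.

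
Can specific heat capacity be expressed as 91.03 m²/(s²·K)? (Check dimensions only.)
Yes

specific heat capacity has SI base units: m^2 / (s^2 * K)
m²/(s²·K) reduces to the same SI base units, so it is a valid unit for specific heat capacity.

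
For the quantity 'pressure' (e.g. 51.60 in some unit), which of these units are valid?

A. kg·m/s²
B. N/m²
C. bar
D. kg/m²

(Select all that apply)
B, C

pressure has SI base units: kg / (m * s^2)

Checking each option against kg / (m * s^2):
  A. kg·m/s²: ✗ does not match
  B. N/m²: ✓ matches
  C. bar: ✓ matches
  D. kg/m²: ✗ does not match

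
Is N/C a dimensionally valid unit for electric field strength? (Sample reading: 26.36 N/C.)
Yes

electric field strength has SI base units: kg * m / (A * s^3)
N/C reduces to the same SI base units, so it is a valid unit for electric field strength.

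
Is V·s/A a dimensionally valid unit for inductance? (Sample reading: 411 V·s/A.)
Yes

inductance has SI base units: kg * m^2 / (A^2 * s^2)
V·s/A reduces to the same SI base units, so it is a valid unit for inductance.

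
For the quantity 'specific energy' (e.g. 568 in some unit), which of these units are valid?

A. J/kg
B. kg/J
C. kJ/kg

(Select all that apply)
A, C

specific energy has SI base units: m^2 / s^2

Checking each option against m^2 / s^2:
  A. J/kg: ✓ matches
  B. kg/J: ✗ does not match
  C. kJ/kg: ✓ matches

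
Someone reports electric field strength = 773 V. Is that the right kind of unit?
No

electric field strength has SI base units: kg * m / (A * s^3)
V does NOT reduce to kg * m / (A * s^3); a valid unit for electric field strength would be e.g. V/m.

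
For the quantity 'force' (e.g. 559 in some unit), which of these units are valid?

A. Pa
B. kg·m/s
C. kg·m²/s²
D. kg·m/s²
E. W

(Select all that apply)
D

force has SI base units: kg * m / s^2

Checking each option against kg * m / s^2:
  A. Pa: ✗ does not match
  B. kg·m/s: ✗ does not match
  C. kg·m²/s²: ✗ does not match
  D. kg·m/s²: ✓ matches
  E. W: ✗ does not match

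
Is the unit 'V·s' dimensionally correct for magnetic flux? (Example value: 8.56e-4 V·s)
Yes

magnetic flux has SI base units: kg * m^2 / (A * s^2)
V·s reduces to the same SI base units, so it is a valid unit for magnetic flux.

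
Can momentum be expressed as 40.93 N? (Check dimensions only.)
No

momentum has SI base units: kg * m / s
N does NOT reduce to kg * m / s; a valid unit for momentum would be e.g. kg·m/s.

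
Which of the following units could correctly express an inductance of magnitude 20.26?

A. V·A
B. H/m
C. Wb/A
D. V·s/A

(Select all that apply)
C, D

inductance has SI base units: kg * m^2 / (A^2 * s^2)

Checking each option against kg * m^2 / (A^2 * s^2):
  A. V·A: ✗ does not match
  B. H/m: ✗ does not match
  C. Wb/A: ✓ matches
  D. V·s/A: ✓ matches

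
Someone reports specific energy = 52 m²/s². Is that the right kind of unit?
Yes

specific energy has SI base units: m^2 / s^2
m²/s² reduces to the same SI base units, so it is a valid unit for specific energy.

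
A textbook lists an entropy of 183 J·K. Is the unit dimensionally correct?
No

entropy has SI base units: kg * m^2 / (s^2 * K)
J·K does NOT reduce to kg * m^2 / (s^2 * K); a valid unit for entropy would be e.g. J/K.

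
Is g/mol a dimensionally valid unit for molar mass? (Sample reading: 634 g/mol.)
Yes

molar mass has SI base units: kg / mol
g/mol reduces to the same SI base units, so it is a valid unit for molar mass.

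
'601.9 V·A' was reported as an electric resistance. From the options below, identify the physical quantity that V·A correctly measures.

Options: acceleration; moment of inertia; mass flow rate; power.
power

electric resistance should have units dimensionally equivalent to kg * m^2 / (A^2 * s^3) (e.g. Ω).
The given unit 'V·A' reduces to kg * m^2 / s^3. Of the listed options, that is the dimensionality of power.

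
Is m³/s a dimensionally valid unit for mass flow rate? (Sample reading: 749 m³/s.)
No

mass flow rate has SI base units: kg / s
m³/s does NOT reduce to kg / s; a valid unit for mass flow rate would be e.g. kg/s.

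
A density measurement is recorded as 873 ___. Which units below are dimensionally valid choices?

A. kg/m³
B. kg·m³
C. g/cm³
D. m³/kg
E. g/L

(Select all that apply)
A, C, E

density has SI base units: kg / m^3

Checking each option against kg / m^3:
  A. kg/m³: ✓ matches
  B. kg·m³: ✗ does not match
  C. g/cm³: ✓ matches
  D. m³/kg: ✗ does not match
  E. g/L: ✓ matches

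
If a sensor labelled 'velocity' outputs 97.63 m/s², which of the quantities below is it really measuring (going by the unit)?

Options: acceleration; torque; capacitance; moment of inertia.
acceleration

velocity should have units dimensionally equivalent to m / s (e.g. m/s).
The given unit 'm/s²' reduces to m / s^2. Of the listed options, that is the dimensionality of acceleration.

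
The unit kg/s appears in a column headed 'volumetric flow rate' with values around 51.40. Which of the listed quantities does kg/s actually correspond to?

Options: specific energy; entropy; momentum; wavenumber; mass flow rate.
mass flow rate

volumetric flow rate should have units dimensionally equivalent to m^3 / s (e.g. m³/s).
The given unit 'kg/s' reduces to kg / s. Of the listed options, that is the dimensionality of mass flow rate.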